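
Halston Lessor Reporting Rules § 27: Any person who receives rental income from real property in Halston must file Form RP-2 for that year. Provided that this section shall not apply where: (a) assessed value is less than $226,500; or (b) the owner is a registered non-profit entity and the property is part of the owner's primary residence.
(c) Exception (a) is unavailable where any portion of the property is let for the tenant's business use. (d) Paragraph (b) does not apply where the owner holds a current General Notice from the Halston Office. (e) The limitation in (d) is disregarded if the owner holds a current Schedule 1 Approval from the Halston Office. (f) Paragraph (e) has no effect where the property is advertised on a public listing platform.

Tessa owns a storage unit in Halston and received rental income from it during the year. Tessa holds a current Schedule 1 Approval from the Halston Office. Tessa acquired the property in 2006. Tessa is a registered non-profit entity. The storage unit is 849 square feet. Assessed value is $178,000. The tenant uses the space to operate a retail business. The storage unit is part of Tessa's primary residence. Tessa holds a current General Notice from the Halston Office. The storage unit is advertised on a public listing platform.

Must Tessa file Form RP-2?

Yes — Tessa must file Form RP-2.

Exception (a) is satisfied on its face — assessed value is $178,000, less than the $226,500 limit. However, paragraph (c) must be considered: (c) is triggered — the space is let for business use. So (a) is unavailable.
Exception (b): Tessa is a registered non-profit; the storage unit is part of the primary residence — every condition holds. Turning to paragraphs (d)–(f): (d) operates against (b): a current General Notice is held. (e) is engaged (a current Schedule 1 Approval is held), but is set aside by (f): (f) operates — the property is publicly advertised. Exception (b) does not apply.
No exception is made out. Tessa falls within the general rule.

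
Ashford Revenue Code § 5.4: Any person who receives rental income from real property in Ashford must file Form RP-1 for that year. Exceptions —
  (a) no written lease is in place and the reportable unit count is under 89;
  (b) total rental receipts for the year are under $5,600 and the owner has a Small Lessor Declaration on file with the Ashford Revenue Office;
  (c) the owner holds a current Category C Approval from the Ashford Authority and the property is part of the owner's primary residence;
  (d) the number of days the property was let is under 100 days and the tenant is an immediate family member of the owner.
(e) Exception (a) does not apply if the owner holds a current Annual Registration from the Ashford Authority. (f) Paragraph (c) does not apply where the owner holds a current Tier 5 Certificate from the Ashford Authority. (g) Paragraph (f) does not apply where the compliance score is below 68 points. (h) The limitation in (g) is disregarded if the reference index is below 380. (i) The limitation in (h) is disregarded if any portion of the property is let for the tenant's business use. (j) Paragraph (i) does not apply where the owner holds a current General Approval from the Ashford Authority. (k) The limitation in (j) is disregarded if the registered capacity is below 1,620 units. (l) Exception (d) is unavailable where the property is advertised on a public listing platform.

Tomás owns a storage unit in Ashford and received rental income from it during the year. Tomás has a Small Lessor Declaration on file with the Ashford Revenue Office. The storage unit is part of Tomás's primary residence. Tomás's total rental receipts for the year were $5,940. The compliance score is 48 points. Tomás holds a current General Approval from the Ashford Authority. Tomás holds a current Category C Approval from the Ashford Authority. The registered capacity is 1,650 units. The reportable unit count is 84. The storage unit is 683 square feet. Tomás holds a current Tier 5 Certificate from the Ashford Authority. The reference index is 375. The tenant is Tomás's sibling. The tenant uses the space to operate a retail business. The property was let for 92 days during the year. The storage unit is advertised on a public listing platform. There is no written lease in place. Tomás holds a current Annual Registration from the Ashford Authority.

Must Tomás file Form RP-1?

Yes — Tomás must file Form RP-1.

Exception (a) is satisfied on its face — there is no written lease; the reportable unit count is 84, under the 89 limit. But applying paragraph (e): (e) operates against (a): a current Annual Registration is held. So (a) is unavailable.
Exception (b) fails — total rental receipts for the year are $5,940, not under $5,600.
All of (c)'s requirements are met (a current Category C Approval is held; the storage unit is part of the primary residence). But applying paragraphs (f)–(k): (f) applies — a current Tier 5 Certificate is held. (g) would limit (f) — the compliance score is 48 points, below the 68 points limit — but (h) sets (g) aside: (h) operates — the reference index is 375, below the 380 limit. (i) applies (the space is let for business use), but is overridden by (j): (j) operates against (i): a current General Approval is held. (k), which would lift (j), is inapplicable — the registered capacity is 1,650 units, not below 1,620 units. Exception (c) does not apply.
Exception (d): the number of days the property was let is 92 days, under the 100 days limit; the tenant is an immediate family member — every condition holds. However, paragraph (l) must be considered: (l) applies — the property is publicly advertised. So (d) is unavailable.
Every exception is unavailable, so the rule governs.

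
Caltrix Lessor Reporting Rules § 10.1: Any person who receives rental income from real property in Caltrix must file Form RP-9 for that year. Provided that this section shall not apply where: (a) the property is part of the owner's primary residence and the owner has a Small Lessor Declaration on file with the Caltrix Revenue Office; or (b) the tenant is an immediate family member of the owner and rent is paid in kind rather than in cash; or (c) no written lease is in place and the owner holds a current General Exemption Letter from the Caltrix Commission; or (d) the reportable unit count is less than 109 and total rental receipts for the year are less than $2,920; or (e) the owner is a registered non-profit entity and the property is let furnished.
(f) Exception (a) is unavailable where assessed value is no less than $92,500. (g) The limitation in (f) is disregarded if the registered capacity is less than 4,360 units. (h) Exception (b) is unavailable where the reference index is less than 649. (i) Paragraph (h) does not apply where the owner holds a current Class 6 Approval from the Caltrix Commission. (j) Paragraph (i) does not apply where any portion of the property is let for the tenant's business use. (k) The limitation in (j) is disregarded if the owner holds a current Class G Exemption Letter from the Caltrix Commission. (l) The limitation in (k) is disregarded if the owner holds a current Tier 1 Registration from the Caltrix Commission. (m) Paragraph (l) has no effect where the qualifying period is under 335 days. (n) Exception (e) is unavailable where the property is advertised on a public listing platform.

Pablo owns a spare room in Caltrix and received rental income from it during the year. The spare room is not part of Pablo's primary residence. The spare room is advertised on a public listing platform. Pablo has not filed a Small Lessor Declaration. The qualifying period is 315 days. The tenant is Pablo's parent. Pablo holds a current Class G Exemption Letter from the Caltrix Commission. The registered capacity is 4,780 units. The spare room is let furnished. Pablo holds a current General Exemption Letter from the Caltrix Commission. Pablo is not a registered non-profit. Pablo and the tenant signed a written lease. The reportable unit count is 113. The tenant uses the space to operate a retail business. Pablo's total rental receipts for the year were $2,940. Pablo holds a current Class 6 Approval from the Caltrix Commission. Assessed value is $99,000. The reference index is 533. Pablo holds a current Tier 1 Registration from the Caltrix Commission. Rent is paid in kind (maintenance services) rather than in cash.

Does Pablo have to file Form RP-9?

Exception (a) requires that the property is part of the owner's primary residence; but the spare room is not part of the primary residence, so (a) is unavailable.
All of (b)'s requirements are met (the tenant is an immediate family member; rent is paid in kind). Under paragraphs (h)–(m): (h) operates (the reference index is 533, less than the 649 limit), but is itself disapplied by (i): (i) operates against (h): a current Class 6 Approval is held. (j) would limit (i) — the space is let for business use — but (k) sets (j) aside: (k) operates against (j): a current Class G Exemption Letter is held. (l) would limit (k) — a current Tier 1 Registration is held — but (m) sets (l) aside: (m) is engaged — the qualifying period is 315 days, under the 335 days limit. (b) remains available.
Exception (c) fails — a written lease is in place.
Exception (d) does not apply: the reportable unit count is 113, not less than 109.
Exception (e) fails — Pablo is not a registered non-profit.

No — exception (b) applies; Pablo is not required to file Form RP-9.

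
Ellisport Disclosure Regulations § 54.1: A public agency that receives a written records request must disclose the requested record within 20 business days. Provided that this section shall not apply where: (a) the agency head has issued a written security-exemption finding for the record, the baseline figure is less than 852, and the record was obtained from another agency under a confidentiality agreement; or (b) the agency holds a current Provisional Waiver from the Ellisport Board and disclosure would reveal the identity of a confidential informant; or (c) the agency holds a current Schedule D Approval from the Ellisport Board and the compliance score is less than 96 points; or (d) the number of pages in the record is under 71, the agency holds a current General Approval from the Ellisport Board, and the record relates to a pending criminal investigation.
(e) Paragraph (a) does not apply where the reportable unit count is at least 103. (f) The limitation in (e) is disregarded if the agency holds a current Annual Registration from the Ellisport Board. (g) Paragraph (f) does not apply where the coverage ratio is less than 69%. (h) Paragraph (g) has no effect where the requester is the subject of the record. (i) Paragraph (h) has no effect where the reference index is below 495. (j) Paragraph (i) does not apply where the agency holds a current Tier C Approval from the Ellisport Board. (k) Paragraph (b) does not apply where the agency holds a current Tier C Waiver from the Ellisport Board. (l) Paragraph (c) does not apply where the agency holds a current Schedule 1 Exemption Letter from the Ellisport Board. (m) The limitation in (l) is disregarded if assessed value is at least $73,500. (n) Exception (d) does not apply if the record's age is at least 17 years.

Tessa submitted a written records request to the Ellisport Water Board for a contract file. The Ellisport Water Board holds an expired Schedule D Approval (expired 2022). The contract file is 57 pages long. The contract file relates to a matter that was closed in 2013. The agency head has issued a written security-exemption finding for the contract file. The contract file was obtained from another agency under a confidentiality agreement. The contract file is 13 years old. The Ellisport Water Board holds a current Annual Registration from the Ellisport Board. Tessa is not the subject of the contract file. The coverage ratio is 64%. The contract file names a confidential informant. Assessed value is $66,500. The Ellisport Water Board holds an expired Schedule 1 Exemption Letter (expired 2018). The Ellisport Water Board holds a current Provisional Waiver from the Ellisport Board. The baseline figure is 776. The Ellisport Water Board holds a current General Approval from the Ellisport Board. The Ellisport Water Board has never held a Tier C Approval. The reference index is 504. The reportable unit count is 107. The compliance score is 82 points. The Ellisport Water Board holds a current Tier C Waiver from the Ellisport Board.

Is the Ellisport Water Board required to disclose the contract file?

Yes — the Ellisport Water Board must disclose the contract file.

Exception (a) is satisfied on its face — a written security-exemption finding has been issued; the baseline figure is 776, less than the 852 limit; the contract file was obtained under a confidentiality agreement. But: (e) applies — the reportable unit count is 107, meeting the 103 threshold. (f) would limit (e) — a current Annual Registration is held — but (g) sets (f) aside: (g) is engaged — the coverage ratio is 64%, less than the 69% limit. (h) is not engaged (Tessa is not the subject of the contract file), so (g) stands. (a) is therefore removed.
Exception (b): a current Provisional Waiver is held; the contract file names a confidential informant — every condition holds. But applying paragraph (k): (k) operates against (b): a current Tier C Waiver is held. Exception (b) does not apply.
Exception (c) fails — no current Schedule D Approval is held.
Exception (d) fails — the contract file relates to a closed matter.
No exception applies. The general rule governs.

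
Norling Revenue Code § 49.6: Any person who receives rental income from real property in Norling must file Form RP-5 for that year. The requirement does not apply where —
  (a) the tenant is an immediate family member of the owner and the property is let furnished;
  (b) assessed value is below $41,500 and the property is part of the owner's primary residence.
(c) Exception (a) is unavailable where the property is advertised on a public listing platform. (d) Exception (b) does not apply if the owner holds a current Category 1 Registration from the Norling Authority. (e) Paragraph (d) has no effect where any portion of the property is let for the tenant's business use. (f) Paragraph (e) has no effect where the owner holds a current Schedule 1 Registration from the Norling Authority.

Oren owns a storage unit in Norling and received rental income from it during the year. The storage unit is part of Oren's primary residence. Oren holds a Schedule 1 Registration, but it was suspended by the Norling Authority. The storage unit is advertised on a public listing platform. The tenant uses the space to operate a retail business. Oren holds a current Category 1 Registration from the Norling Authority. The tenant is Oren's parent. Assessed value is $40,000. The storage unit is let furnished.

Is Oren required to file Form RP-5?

Exception (a): the tenant is an immediate family member; the property is let furnished — every condition holds. But: (c) operates against (a): the property is publicly advertised. Exception (a) does not apply.
Exception (b) is satisfied on its face — assessed value is $40,000, below the $41,500 limit; the storage unit is part of the primary residence. Under paragraphs (d)–(f): (d) would limit (b) — a current Category 1 Registration is held — but (e) sets (d) aside: (e) is engaged — the space is let for business use. (f) is not engaged (no current Schedule 1 Registration is held), so (e) stands. Exception (b) stands.

No — exception (b) applies; Oren is not required to file Form RP-5.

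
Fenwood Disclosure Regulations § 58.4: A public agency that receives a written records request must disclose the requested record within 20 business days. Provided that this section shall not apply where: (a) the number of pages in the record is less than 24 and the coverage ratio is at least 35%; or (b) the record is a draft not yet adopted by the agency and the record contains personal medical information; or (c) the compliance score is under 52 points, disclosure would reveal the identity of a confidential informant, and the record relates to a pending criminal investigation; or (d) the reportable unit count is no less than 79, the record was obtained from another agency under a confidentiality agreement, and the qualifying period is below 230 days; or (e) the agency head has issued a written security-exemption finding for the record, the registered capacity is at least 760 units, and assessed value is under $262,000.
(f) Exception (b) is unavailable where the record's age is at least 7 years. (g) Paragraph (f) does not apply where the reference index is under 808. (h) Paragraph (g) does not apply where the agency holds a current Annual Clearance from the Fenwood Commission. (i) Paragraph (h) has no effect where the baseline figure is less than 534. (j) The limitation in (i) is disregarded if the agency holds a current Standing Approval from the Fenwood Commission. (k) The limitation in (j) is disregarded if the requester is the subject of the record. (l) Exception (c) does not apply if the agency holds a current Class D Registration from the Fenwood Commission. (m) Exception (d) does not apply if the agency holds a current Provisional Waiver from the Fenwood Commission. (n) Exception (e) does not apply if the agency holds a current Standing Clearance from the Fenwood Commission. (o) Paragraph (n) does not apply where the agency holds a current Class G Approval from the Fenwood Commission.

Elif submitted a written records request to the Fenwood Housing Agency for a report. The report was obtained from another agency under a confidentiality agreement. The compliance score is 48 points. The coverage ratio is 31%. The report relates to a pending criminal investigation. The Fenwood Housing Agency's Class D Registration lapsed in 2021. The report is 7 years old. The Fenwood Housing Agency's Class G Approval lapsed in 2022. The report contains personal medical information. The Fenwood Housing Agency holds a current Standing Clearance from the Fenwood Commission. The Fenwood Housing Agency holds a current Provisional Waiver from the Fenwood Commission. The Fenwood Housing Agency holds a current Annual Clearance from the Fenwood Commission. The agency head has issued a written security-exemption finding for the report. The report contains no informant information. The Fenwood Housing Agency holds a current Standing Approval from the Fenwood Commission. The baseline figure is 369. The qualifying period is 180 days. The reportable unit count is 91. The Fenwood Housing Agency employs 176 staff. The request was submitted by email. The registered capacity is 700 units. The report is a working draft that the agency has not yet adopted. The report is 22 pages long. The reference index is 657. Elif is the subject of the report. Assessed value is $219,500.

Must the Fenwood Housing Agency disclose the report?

Exception (a) requires that the coverage ratio is at least 35%; but the coverage ratio is 31%, short of 35%, so (a) is unavailable.
Exception (b) is satisfied on its face — the report is an unadopted draft; the report contains personal medical information. Under paragraphs (f)–(k): (f) would limit (b) — the record's age is 7 years, meeting the 7 years threshold — but (g) sets (f) aside: (g) is engaged — the reference index is 657, under the 808 limit. (h) would limit (g) — a current Annual Clearance is held — but (i) sets (h) aside: (i) operates against (h): the baseline figure is 369, less than the 534 limit. (j) would limit (i) — a current Standing Approval is held — but (k) sets (j) aside: (k) operates — Elif is the subject of the report. (b) remains available.
Exception (c) requires that disclosure would reveal the identity of a confidential informant; but the report contains no informant information, so (c) is unavailable.
Exception (d) is satisfied on its face — the reportable unit count is 91, meeting the 79 threshold; the report was obtained under a confidentiality agreement; the qualifying period is 180 days, below the 230 days limit. But applying paragraph (m): (m) operates — a current Provisional Waiver is held. (d) is therefore removed.
Exception (e) does not apply: the registered capacity is 700 units, short of 760 units.

No — exception (b) applies; the Fenwood Housing Agency is not required to disclose the report.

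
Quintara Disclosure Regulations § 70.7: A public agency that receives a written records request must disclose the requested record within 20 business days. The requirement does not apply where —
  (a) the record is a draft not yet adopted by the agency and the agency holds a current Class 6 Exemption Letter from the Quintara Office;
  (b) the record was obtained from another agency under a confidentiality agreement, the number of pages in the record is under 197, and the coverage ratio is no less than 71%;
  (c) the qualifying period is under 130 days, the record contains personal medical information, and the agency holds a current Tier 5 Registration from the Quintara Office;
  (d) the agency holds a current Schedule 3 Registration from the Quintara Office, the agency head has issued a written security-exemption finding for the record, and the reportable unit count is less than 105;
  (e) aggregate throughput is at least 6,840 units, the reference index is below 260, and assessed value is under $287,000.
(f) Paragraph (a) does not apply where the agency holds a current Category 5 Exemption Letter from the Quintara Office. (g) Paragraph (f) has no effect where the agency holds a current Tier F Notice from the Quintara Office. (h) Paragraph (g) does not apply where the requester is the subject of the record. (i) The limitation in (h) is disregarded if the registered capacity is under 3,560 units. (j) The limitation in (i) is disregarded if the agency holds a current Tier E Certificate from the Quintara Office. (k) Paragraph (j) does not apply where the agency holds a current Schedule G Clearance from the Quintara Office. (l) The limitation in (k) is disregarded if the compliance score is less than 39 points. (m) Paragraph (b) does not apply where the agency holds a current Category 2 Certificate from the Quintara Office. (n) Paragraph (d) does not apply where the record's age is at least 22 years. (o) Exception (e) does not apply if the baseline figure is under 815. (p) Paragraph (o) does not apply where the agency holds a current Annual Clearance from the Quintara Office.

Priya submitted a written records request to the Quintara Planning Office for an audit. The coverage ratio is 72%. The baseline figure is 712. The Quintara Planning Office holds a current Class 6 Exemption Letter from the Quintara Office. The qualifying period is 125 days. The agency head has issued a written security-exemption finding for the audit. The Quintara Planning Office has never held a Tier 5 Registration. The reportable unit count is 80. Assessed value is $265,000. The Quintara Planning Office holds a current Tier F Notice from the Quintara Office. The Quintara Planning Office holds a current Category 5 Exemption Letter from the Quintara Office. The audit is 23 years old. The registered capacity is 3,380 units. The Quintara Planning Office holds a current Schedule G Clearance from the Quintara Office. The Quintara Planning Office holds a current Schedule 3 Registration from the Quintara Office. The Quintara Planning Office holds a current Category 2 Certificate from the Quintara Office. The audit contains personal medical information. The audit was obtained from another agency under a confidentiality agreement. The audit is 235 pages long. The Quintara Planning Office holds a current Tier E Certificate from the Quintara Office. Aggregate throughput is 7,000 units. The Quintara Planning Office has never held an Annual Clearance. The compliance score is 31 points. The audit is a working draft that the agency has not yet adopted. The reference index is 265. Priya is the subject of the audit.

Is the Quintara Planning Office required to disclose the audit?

All of (a)'s requirements are met (the audit is an unadopted draft; a current Class 6 Exemption Letter is held). But applying paragraphs (f)–(l): (f) operates — a current Category 5 Exemption Letter is held. (g) would limit (f) — a current Tier F Notice is held — but (h) sets (g) aside: (h) is engaged — Priya is the subject of the audit. (i) would limit (h) — the registered capacity is 3,380 units, under the 3,560 units limit — but (j) sets (i) aside: (j) operates against (i): a current Tier E Certificate is held. (k) is engaged (a current Schedule G Clearance is held), but is displaced by (l): (l) operates against (k): the compliance score is 31 points, less than the 39 points limit. So (a) is unavailable.
Exception (b) requires that the number of pages in the record is under 197; but the number of pages in the record is 235, not under 197, so (b) is unavailable.
Exception (c) fails — there is no Tier 5 Registration in force.
All of (d)'s requirements are met (a current Schedule 3 Registration is held; a written security-exemption finding has been issued; the reportable unit count is 80, less than the 105 limit). Turning to paragraph (n): (n) is triggered — the record's age is 23 years, meeting the 22 years threshold. So (d) is unavailable.
Exception (e) fails — the reference index is 265, not below 260.
No exception is made out. the Quintara Planning Office falls within the general rule.

Yes — the Quintara Planning Office must disclose the audit.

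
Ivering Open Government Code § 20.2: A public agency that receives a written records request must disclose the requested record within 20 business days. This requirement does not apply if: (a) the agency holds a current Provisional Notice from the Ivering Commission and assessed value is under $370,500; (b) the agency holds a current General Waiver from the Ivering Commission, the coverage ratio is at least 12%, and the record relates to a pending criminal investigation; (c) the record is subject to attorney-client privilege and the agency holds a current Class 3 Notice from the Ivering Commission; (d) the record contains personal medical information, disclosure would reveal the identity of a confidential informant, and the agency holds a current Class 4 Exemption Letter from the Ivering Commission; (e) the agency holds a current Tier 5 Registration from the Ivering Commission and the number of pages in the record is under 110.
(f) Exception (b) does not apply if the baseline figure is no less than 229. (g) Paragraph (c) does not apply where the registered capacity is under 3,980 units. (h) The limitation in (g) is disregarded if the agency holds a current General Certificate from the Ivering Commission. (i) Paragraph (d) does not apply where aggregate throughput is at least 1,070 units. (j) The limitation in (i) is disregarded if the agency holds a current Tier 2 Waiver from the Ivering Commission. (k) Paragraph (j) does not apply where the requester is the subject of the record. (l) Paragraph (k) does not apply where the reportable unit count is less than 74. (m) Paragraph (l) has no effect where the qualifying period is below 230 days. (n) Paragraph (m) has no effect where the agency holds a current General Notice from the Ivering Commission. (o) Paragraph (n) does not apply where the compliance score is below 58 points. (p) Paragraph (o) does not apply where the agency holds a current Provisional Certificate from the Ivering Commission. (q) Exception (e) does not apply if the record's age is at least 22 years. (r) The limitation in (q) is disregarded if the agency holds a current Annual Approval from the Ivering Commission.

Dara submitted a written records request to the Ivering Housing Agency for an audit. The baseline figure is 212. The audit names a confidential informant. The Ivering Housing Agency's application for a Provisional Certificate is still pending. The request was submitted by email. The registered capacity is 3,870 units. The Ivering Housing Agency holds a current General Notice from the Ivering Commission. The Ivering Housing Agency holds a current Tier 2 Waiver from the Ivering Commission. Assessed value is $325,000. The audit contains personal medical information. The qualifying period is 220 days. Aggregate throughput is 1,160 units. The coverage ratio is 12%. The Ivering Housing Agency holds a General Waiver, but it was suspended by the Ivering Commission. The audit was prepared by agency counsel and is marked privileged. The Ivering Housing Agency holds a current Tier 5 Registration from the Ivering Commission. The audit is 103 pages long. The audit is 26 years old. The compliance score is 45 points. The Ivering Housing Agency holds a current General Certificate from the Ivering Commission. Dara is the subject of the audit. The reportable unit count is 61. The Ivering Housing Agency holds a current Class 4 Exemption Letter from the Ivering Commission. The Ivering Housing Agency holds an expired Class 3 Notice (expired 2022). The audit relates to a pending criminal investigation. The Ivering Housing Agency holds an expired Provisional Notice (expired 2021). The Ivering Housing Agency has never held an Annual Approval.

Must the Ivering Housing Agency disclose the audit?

Yes — the Ivering Housing Agency must disclose the audit.

Exception (a) requires that the agency holds a current Provisional Notice from the Ivering Commission; but the Provisional Notice is not current, so (a) is unavailable.
Exception (b) requires that the agency holds a current General Waiver from the Ivering Commission; but there is no General Waiver in force, so (b) is unavailable.
Exception (c) does not apply: there is no Class 3 Notice in force.
Exception (d)'s conditions are all satisfied: the audit contains personal medical information; the audit names a confidential informant; a current Class 4 Exemption Letter is held. But applying paragraphs (i)–(p): (i) applies — aggregate throughput is 1,160 units, meeting the 1,070 units threshold. (j) operates (a current Tier 2 Waiver is held), but yields to (k): (k) operates against (j): Dara is the subject of the audit. (l) would limit (k) — the reportable unit count is 61, less than the 74 limit — but (m) sets (l) aside: (m) operates — the qualifying period is 220 days, below the 230 days limit. (n) would limit (m) — a current General Notice is held — but (o) sets (n) aside: (o) operates — the compliance score is 45 points, below the 58 points limit. (p) does not operate here (the Provisional Certificate is not current), so (o) stands. So (d) is unavailable.
Exception (e)'s conditions are all satisfied: a current Tier 5 Registration is held; the number of pages in the record is 103, under the 110 limit. But applying paragraphs (q)–(r): (q) operates against (e): the record's age is 26 years, meeting the 22 years threshold. (r), which would lift (q), is inapplicable — the Annual Approval is not current. (e) is therefore removed.
No exception is made out. the Ivering Housing Agency falls within the general rule.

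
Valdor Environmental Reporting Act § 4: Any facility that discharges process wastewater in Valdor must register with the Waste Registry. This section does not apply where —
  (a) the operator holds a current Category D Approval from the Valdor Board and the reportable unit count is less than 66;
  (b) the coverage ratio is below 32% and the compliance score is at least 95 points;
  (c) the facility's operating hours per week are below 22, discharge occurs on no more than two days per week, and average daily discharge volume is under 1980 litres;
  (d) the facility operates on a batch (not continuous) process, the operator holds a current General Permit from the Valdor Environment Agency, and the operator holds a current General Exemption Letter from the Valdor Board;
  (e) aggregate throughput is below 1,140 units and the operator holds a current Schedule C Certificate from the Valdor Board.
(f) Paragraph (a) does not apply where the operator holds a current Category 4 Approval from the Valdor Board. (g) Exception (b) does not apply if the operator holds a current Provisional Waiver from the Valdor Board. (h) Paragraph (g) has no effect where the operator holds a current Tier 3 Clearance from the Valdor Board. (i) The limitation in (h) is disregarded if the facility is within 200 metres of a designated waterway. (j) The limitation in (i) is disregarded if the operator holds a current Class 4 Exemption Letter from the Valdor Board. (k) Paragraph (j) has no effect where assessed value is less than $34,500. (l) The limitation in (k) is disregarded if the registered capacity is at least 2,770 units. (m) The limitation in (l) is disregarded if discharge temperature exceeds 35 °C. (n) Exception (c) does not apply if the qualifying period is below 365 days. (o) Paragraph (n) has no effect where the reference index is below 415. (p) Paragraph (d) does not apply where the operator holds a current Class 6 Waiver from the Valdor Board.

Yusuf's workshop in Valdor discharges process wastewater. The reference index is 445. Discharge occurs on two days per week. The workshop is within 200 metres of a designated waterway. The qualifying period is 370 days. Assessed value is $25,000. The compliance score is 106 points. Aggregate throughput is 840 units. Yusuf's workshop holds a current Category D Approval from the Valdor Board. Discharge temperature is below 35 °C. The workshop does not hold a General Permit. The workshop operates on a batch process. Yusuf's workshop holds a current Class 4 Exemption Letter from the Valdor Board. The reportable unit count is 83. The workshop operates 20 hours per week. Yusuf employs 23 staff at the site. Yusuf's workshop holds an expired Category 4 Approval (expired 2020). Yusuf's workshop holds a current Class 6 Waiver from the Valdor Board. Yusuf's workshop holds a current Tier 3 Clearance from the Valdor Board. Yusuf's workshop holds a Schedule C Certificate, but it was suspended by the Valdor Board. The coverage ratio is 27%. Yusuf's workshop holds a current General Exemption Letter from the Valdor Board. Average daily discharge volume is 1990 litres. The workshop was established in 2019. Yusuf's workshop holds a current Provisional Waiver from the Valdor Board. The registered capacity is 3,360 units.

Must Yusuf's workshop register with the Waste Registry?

No — exception (b) applies; Yusuf's workshop is not required to register with the Waste Registry.

Exception (a) fails — the reportable unit count is 83, not less than 66.
Exception (b) is satisfied on its face — the coverage ratio is 27%, below the 32% limit; the compliance score is 106 points, meeting the 95 points threshold. As to paragraphs (g)–(m): (g) would limit (b) — a current Provisional Waiver is held — but (h) sets (g) aside: (h) is engaged — a current Tier 3 Clearance is held. (i) is engaged (the workshop is within 200 m of a designated waterway), but yields to (j): (j) operates — a current Class 4 Exemption Letter is held. (k) is triggered (assessed value is $25,000, less than the $34,500 limit), but is set aside by (l): (l) operates against (k): the registered capacity is 3,360 units, meeting the 2,770 units threshold. (m) is inapplicable (discharge temperature is below 35 °C), so (l) stands. Exception (b) stands.
Exception (c) fails — average daily discharge volume is 1990 litres, not under 1980 litres.
Exception (d) does not apply: no General Permit is held.
Exception (e) fails — the Schedule C Certificate is not current.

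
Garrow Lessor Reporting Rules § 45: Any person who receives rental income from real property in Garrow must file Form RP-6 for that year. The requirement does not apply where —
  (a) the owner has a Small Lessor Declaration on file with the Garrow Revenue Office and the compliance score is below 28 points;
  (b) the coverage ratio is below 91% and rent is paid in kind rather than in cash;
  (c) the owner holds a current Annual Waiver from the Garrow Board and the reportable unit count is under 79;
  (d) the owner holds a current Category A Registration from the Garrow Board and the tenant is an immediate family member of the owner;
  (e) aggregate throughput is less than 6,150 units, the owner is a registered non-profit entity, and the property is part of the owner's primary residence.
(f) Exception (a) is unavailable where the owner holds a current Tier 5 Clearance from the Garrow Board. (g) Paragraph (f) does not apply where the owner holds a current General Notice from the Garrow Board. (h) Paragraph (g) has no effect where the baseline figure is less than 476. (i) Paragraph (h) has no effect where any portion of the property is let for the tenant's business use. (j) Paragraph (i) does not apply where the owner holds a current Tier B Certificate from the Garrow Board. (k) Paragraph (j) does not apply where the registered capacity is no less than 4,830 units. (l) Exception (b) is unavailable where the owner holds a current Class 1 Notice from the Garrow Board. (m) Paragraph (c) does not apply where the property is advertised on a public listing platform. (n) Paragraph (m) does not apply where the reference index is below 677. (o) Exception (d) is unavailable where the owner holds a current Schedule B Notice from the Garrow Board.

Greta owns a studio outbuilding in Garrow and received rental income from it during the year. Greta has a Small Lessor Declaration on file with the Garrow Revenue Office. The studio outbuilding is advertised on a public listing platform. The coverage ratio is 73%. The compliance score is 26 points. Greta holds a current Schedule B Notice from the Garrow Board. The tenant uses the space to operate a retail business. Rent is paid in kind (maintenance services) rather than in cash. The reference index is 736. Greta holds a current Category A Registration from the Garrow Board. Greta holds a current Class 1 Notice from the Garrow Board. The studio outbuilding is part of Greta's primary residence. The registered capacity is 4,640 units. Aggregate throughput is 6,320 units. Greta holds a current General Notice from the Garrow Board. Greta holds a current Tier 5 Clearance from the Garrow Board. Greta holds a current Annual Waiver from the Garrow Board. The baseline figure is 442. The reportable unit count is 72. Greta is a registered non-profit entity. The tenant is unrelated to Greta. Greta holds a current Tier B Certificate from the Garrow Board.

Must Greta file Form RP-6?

Exception (a)'s conditions are all satisfied: a Small Lessor Declaration is on file; the compliance score is 26 points, below the 28 points limit. However, paragraphs (f)–(k) must be considered: (f) operates against (a): a current Tier 5 Clearance is held. (g) would limit (f) — a current General Notice is held — but (h) sets (g) aside: (h) operates against (g): the baseline figure is 442, less than the 476 limit. (i) is engaged (the space is let for business use), but yields to (j): (j) operates against (i): a current Tier B Certificate is held. (k) does not operate here (the registered capacity is 4,640 units, short of 4,830 units), so (j) stands. Exception (a) does not apply.
Exception (b)'s conditions are all satisfied: the coverage ratio is 73%, below the 91% limit; rent is paid in kind. However, paragraph (l) must be considered: (l) is engaged — a current Class 1 Notice is held. So (b) is unavailable.
Exception (c): a current Annual Waiver is held; the reportable unit count is 72, under the 79 limit — every condition holds. But: (m) operates against (c): the property is publicly advertised. (n) is not engaged (the reference index is 736, not below 677), so (m) stands. Exception (c) does not apply.
Exception (d) fails — the tenant is unrelated to the owner.
Exception (e) requires that aggregate throughput is less than 6,150 units; but aggregate throughput is 6,320 units, not less than 6,150 units, so (e) is unavailable.
No exception displaces § 45.

Yes — Greta must file Form RP-6.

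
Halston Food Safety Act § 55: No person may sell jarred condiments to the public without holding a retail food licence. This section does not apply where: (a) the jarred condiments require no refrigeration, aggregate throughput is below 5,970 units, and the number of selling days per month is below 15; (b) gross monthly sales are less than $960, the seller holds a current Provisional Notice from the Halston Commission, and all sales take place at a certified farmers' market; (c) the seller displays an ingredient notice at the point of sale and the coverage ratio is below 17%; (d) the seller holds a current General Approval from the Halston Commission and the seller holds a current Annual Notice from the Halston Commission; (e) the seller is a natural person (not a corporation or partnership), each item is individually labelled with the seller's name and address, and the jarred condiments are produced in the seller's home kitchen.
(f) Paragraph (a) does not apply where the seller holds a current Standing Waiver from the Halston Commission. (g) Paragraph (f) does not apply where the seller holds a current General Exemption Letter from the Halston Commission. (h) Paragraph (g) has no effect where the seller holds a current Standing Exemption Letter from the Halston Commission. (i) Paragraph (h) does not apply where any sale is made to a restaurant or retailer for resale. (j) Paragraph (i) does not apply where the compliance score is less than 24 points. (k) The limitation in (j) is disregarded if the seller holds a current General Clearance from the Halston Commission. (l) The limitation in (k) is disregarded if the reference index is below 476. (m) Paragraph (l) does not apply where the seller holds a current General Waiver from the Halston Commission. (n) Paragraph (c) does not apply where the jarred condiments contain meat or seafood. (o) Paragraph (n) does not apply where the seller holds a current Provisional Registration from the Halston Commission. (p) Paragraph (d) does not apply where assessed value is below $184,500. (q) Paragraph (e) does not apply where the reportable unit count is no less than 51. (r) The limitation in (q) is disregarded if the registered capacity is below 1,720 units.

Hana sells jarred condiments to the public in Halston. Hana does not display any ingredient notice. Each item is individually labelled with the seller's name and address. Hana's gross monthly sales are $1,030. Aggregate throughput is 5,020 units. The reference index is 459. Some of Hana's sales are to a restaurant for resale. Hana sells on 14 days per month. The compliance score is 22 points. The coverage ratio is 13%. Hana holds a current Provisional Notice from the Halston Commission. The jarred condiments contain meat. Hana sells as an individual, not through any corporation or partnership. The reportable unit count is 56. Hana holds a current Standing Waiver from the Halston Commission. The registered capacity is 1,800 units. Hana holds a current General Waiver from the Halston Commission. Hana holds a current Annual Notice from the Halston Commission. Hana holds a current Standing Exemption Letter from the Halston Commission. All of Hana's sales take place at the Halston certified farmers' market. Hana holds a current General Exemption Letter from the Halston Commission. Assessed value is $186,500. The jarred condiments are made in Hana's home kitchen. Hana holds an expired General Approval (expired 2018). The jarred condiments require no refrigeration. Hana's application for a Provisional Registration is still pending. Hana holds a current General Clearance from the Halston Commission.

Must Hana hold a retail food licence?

No — exception (a) applies; Hana is not required to hold a retail food licence.

Exception (a)'s conditions are all satisfied: the jarred condiments are shelf-stable; aggregate throughput is 5,020 units, below the 5,970 units limit; the number of selling days per month is 14, below the 15 limit. Under paragraphs (f)–(m): (f) applies (a current Standing Waiver is held), but is overridden by (g): (g) operates against (f): a current General Exemption Letter is held. (h) would limit (g) — a current Standing Exemption Letter is held — but (i) sets (h) aside: (i) applies — some sales are to a restaurant for resale. (j) operates (the compliance score is 22 points, less than the 24 points limit), but is displaced by (k): (k) is engaged — a current General Clearance is held. (l) would limit (k) — the reference index is 459, below the 476 limit — but (m) sets (l) aside: (m) applies — a current General Waiver is held. (a) remains available.
Exception (b) does not apply: gross monthly sales are $1,030, not less than $960.
Exception (c) fails — no ingredient notice is displayed.
Exception (d) does not apply: there is no General Approval in force.
Exception (e) is satisfied on its face — the seller is a natural person; items are individually labelled; the jarred condiments are home-kitchen produced. Turning to paragraphs (q)–(r): (q) operates against (e): the reportable unit count is 56, meeting the 51 threshold. (r), which would lift (q), is not engaged — the registered capacity is 1,800 units, not below 1,720 units. Exception (e) does not apply.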